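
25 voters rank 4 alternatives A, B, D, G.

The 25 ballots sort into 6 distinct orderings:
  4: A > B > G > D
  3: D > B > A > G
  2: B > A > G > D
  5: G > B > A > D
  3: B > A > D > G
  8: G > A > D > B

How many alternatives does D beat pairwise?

0

D against each rival (25 voters):
D vs A: D is ranked higher on 3 ballots, A on 22. A wins 22–3.
D vs B: B wins 14–11.
D vs G: 3+3 = 6 for D, 19 for G — G by 19–6.
D beats no one; loses to A, B, G — 0 pairwise wins.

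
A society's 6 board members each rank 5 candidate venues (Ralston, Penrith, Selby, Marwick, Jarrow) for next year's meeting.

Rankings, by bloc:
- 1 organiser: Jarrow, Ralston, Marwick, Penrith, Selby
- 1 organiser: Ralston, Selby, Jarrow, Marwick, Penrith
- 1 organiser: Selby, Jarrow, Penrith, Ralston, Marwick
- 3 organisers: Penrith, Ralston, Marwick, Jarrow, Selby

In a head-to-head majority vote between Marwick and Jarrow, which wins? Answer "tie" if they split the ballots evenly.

tie

Ballots ranking Marwick above Jarrow: 3.
Ballots ranking Jarrow above Marwick: 6 − 3 = 3.
3–3: the pair ties.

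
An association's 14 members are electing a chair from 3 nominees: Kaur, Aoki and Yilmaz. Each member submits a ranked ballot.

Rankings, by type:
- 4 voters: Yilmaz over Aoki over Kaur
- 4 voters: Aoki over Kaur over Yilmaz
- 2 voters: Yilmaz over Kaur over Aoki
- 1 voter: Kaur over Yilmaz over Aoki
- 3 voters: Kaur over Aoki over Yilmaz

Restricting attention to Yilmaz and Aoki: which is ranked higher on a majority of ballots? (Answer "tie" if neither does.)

tie

Ballots ranking Yilmaz above Aoki: 4 + 2 + 1 = 7.
Ballots ranking Aoki above Yilmaz: 14 − 7 = 7.
7–7: the pair ties.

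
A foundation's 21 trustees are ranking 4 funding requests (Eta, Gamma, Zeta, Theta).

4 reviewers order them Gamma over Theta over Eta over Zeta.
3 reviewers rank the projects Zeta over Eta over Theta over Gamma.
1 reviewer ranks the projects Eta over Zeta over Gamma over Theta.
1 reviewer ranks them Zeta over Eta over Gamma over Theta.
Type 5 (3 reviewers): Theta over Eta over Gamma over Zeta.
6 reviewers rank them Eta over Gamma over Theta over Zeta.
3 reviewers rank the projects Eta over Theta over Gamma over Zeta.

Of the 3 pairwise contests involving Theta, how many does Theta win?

Theta against each rival (21 reviewers):
Theta vs Eta: 7 to 14, Eta.
Theta vs Gamma: Gamma wins 12–9.
Theta vs Zeta: Theta preferred on 4+3+6+3 = 16 ballots; Theta wins 16–5.
Theta beats Zeta; loses to Eta, Gamma — 1 pairwise win.

1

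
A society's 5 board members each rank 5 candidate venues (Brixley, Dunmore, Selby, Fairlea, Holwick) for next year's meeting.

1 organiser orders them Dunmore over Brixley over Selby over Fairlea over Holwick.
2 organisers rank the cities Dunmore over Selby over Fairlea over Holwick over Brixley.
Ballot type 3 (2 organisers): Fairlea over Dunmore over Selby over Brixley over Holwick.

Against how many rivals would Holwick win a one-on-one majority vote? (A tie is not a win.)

Holwick against each rival (5 organisers):
Holwick vs Brixley: Brixley wins 3–2.
Holwick vs Dunmore: Holwick is ranked higher on 0 ballots, Dunmore on 5. Dunmore wins 5–0.
Holwick vs Selby: Holwick preferred on 0 ballots; Selby wins 5–0.
Holwick vs Fairlea: 0 to 5, Fairlea.
Holwick beats no one; loses to Brixley, Dunmore, Selby, Fairlea — 0 pairwise wins.

0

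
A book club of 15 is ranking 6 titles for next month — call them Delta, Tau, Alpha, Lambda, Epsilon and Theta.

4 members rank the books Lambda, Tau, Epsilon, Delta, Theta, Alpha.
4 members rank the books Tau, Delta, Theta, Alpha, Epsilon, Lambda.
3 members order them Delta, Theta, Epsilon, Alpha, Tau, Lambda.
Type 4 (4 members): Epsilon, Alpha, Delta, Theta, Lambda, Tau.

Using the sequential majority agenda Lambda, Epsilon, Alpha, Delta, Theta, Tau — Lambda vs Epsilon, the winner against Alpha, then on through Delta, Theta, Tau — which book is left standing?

Round 1: Lambda vs Epsilon — 4–11, Epsilon advances.
Round 2: Epsilon vs Alpha — 11–4, Epsilon advances.
Round 3: Epsilon vs Delta — 8–7, Epsilon advances.
Round 4: Epsilon vs Theta — 8–7, Epsilon advances.
Round 5: Epsilon vs Tau — 7–8, Tau advances.
Tau survives the agenda.

Tau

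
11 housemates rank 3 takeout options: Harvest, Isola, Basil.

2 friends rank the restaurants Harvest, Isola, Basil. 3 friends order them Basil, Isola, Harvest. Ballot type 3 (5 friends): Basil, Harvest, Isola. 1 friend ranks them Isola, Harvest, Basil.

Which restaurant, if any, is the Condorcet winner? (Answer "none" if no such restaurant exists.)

Head-to-head results (11 friends):
Harvest vs Isola: Harvest, 7–4.
Harvest–Basil: Basil 8–3.
Isola–Basil: Basil 8–3.
Only Basil has no losses; Basil is the Condorcet winner.

Basil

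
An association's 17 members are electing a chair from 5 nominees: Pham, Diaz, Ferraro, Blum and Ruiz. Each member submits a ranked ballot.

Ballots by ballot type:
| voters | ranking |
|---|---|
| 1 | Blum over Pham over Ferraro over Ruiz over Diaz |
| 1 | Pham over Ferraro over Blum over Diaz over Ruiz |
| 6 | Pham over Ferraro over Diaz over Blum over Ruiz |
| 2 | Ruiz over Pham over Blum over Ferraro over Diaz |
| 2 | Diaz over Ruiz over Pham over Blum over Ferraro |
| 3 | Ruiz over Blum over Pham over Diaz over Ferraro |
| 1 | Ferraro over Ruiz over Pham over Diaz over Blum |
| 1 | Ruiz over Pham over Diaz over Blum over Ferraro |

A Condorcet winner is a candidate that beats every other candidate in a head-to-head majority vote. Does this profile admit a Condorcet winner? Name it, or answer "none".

Pairwise majorities:
Pham vs Diaz: Pham is ranked higher on 15 ballots, Diaz on 2. Pham wins 15–2.
Pham vs Ferraro: Pham, 16–1.
Pham vs Blum: 13 to 4, Pham.
Pham–Ruiz: Ruiz 9–8.
Diaz vs Ferraro: Ferraro, 11–6.
Diaz vs Blum: 6+2+1+1 = 10 for Diaz, 7 for Blum — Diaz by 10–7.
Diaz vs Ruiz: 1+6+2 = 9 for Diaz, 8 for Ruiz — Diaz by 9–8.
Ferraro–Blum: Blum 9–8.
Ferraro vs Ruiz: Ferraro, 9–8.
Blum vs Ruiz: Ruiz wins 9–8.
Each candidate drops at least one matchup (Pham loses to Ruiz; Diaz loses to Pham; Ferraro loses to Pham; Blum loses to Pham; Ruiz loses to Diaz); the cycle Pham > Diaz > Ruiz > Pham rules out a Condorcet winner.

none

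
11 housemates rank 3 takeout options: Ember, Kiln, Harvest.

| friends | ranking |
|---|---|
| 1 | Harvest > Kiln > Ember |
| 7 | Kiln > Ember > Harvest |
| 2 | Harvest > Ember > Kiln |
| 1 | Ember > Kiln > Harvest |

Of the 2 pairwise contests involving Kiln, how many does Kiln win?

Kiln against each rival (11 friends):
Kiln vs Ember: Kiln is ranked higher on 1+7 = 8 ballots, Ember on 3. Kiln wins 8–3.
Kiln vs Harvest: Kiln wins 8–3.
Kiln beats Ember, Harvest — 2 pairwise wins.

2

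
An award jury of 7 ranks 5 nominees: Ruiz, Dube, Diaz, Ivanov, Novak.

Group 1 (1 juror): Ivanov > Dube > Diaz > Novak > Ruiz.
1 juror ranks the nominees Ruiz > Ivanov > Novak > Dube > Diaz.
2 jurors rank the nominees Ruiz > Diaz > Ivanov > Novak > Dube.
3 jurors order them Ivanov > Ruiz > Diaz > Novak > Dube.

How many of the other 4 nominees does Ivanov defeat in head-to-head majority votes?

4

Ivanov against each rival (7 jurors):
Ivanov vs Ruiz: Ivanov, 4–3.
Ivanov vs Dube: Ivanov is ranked higher on 1+1+2+3 = 7 ballots, Dube on 0. Ivanov wins 7–0.
Ivanov vs Diaz: Ivanov wins 5–2.
Ivanov vs Novak: Ivanov, 7–0.
Ivanov beats Ruiz, Dube, Diaz, Novak — 4 pairwise wins.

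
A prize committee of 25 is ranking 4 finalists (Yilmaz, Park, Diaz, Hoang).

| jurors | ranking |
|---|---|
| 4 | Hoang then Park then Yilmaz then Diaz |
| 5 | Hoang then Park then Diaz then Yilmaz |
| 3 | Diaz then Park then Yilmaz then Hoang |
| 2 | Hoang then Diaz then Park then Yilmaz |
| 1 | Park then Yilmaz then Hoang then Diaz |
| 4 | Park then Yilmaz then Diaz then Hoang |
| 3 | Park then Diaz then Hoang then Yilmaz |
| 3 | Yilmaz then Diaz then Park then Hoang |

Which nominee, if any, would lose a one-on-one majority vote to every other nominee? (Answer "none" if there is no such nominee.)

Yilmaz

Head-to-head results (25 jurors):
Yilmaz vs Park: Park, 22–3.
Yilmaz vs Diaz: Diaz, 13–12.
Yilmaz vs Hoang: Hoang, 14–11.
Park vs Diaz: Park preferred on 4+5+1+4+3 = 17 ballots; Park wins 17–8.
Park vs Hoang: Park wins 14–11.
Diaz–Hoang: Diaz 13–12.
Only Yilmaz has no wins; Yilmaz is the Condorcet loser.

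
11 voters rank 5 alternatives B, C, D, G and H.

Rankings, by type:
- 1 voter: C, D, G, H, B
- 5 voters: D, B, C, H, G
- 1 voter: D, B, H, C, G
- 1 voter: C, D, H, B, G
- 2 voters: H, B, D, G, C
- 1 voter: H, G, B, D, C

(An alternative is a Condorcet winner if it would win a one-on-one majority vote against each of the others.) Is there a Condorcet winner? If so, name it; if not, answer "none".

D

Check each pair by majority over 11 ballots:
B vs C: B is ranked higher on 5+1+2+1 = 9 ballots, C on 2. B wins 9–2.
B vs D: B preferred on 2+1 = 3 ballots; D wins 8–3.
B vs G: 9 to 2, B.
B vs H: B preferred on 5+1 = 6 ballots; B wins 6–5.
C vs D: C is ranked higher on 1+1 = 2 ballots, D on 9. D wins 9–2.
C vs G: 1+5+1+1 = 8 for C, 3 for G — C by 8–3.
C vs H: C is ranked higher on 1+5+1 = 7 ballots, H on 4. C wins 7–4.
D vs G: 1+5+1+1+2 = 10 for D, 1 for G — D by 10–1.
D vs H: 8 to 3, D.
G vs H: 1 for G, 10 for H — H by 10–1.
D wins every pairwise contest, so D is the Condorcet winner.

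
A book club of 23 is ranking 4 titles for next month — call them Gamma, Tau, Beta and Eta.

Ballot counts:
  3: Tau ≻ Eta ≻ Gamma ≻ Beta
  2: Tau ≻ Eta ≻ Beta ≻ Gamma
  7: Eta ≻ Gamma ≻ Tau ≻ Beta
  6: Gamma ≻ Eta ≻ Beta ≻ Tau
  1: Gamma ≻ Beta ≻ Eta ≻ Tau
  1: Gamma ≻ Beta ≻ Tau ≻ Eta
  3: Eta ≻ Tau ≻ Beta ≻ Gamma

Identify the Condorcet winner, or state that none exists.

Head-to-head results (23 members):
Gamma vs Tau: 7+6+1+1 = 15 for Gamma, 8 for Tau — Gamma by 15–8.
Gamma vs Beta: Gamma wins 18–5.
Gamma vs Eta: Eta, 15–8.
Tau vs Beta: 3+2+7+3 = 15 for Tau, 8 for Beta — Tau by 15–8.
Tau vs Eta: Tau preferred on 3+2+1 = 6 ballots; Eta wins 17–6.
Beta vs Eta: Eta wins 21–2.
Only Eta has no losses; Eta is the Condorcet winner.

Eta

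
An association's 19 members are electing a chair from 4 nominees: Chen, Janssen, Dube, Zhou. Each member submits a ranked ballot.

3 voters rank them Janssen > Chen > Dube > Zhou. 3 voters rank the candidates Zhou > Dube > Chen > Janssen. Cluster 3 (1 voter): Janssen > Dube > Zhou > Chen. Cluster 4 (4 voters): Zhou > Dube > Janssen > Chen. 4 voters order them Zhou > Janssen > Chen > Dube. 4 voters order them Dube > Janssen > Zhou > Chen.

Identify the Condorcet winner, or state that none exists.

Zhou

Check each pair by majority over 19 ballots:
Chen vs Janssen: Janssen wins 16–3.
Chen vs Dube: Dube wins 12–7.
Chen vs Zhou: Zhou wins 16–3.
Janssen vs Dube: Janssen is ranked higher on 3+1+4 = 8 ballots, Dube on 11. Dube wins 11–8.
Janssen–Zhou: Zhou 11–8.
Dube vs Zhou: Zhou wins 11–8.
Zhou beats each of Chen, Janssen, Dube — Zhou is the Condorcet winner.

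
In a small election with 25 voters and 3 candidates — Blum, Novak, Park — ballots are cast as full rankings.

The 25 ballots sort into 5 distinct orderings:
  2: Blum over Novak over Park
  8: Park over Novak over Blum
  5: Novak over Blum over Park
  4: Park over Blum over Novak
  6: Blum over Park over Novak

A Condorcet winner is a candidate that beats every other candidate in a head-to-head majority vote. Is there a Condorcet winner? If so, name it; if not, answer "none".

Head-to-head results (25 voters):
Blum vs Novak: Novak wins 13–12.
Blum–Park: Blum 13–12.
Novak vs Park: Park, 18–7.
Each candidate drops at least one matchup (Blum loses to Novak; Novak loses to Park; Park loses to Blum); the cycle Blum → Park → Novak → Blum rules out a Condorcet winner.

none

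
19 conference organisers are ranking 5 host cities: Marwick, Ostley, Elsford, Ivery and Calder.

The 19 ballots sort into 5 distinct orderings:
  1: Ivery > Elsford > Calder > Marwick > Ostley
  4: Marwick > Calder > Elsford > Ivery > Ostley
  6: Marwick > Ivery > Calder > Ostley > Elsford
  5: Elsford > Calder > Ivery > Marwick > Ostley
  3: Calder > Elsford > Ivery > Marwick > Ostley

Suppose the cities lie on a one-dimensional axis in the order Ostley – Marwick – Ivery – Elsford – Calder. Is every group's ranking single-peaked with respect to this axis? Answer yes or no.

Axis positions: Ostley=1, Marwick=2, Ivery=3, Elsford=4, Calder=5.
Group 1 (peak Ivery at position 3): ranking walks positions 3-4-5-2-1, expanding outward from the peak — single-peaked.
Group 2: ranking walks positions 2-5-4-3-1; Calder is ranked above Ivery even though Ivery lies between Calder and the peak Marwick on the axis — preferences dip and rise again. Not single-peaked.
Group 3: ranking walks positions 2-3-5-1-4; Calder is ranked above Elsford even though Elsford lies between Calder and the peak Marwick on the axis — preferences dip and rise again. Not single-peaked.
Group 4 (peak Elsford at position 4): ranking walks positions 4-5-3-2-1, expanding outward from the peak — single-peaked.
Group 5 (peak Calder at position 5): ranking walks positions 5-4-3-2-1, expanding outward from the peak — single-peaked.
Group 2 violates single-peakedness, so the profile is not single-peaked on this axis.

no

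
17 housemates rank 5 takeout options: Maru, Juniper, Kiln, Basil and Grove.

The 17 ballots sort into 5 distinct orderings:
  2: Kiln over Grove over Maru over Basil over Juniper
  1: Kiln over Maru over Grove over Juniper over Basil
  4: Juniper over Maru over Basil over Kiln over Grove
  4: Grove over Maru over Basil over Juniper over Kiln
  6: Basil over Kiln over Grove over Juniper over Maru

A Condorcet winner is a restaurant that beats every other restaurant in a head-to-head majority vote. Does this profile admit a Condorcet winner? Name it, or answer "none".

none

Head-to-head results (17 friends):
Maru vs Juniper: Juniper wins 10–7.
Maru vs Kiln: Maru preferred on 4+4 = 8 ballots; Kiln wins 9–8.
Maru–Basil: Maru 11–6.
Maru vs Grove: Grove, 12–5.
Juniper vs Kiln: Kiln wins 9–8.
Juniper vs Basil: Basil wins 12–5.
Juniper vs Grove: Grove wins 13–4.
Kiln–Basil: Basil 14–3.
Kiln vs Grove: 2+1+4+6 = 13 for Kiln, 4 for Grove — Kiln by 13–4.
Basil vs Grove: Basil wins 10–7.
Each restaurant drops at least one matchup (Maru loses to Juniper; Juniper loses to Kiln; Kiln loses to Basil; Basil loses to Maru; Grove loses to Kiln); the cycle Maru → Basil → Juniper → Maru rules out a Condorcet winner.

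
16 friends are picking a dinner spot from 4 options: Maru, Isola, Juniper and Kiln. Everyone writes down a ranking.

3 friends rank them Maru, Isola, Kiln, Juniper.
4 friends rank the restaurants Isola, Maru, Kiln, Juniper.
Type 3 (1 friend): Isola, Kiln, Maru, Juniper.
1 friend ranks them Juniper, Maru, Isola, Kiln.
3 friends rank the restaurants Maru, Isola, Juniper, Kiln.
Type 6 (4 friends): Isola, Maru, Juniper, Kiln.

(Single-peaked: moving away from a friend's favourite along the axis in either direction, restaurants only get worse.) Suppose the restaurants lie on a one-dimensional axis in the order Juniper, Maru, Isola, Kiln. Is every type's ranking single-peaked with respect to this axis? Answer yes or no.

yes

Axis positions: Juniper=1, Maru=2, Isola=3, Kiln=4.
Type 1 (peak Maru at position 2): ranking walks positions 2-3-4-1, expanding outward from the peak — single-peaked.
Type 2 (peak Isola at position 3): ranking walks positions 3-2-4-1, expanding outward from the peak — single-peaked.
Type 3 (peak Isola at position 3): ranking walks positions 3-4-2-1, expanding outward from the peak — single-peaked.
Type 4 (peak Juniper at position 1): ranking walks positions 1-2-3-4, expanding outward from the peak — single-peaked.
Type 5 (peak Maru at position 2): ranking walks positions 2-3-1-4, expanding outward from the peak — single-peaked.
Type 6 (peak Isola at position 3): ranking walks positions 3-2-1-4, expanding outward from the peak — single-peaked.
Every ranking is single-peaked on this axis.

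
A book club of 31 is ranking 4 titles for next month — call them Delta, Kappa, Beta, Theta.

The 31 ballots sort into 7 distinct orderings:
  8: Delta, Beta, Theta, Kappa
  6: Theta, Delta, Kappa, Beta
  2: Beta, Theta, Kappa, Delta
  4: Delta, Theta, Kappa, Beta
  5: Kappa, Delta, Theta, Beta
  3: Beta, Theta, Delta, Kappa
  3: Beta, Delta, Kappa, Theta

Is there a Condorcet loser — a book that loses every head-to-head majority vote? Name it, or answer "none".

Pairwise majorities:
Delta vs Kappa: Delta, 24–7.
Delta vs Beta: Delta preferred on 8+6+4+5 = 23 ballots; Delta wins 23–8.
Delta vs Theta: 8+4+5+3 = 20 for Delta, 11 for Theta — Delta by 20–11.
Kappa vs Beta: Kappa preferred on 6+4+5 = 15 ballots; Beta wins 16–15.
Kappa vs Theta: 5+3 = 8 for Kappa, 23 for Theta — Theta by 23–8.
Beta vs Theta: Beta, 16–15.
Kappa loses to every other book — it is the Condorcet loser.

Kappa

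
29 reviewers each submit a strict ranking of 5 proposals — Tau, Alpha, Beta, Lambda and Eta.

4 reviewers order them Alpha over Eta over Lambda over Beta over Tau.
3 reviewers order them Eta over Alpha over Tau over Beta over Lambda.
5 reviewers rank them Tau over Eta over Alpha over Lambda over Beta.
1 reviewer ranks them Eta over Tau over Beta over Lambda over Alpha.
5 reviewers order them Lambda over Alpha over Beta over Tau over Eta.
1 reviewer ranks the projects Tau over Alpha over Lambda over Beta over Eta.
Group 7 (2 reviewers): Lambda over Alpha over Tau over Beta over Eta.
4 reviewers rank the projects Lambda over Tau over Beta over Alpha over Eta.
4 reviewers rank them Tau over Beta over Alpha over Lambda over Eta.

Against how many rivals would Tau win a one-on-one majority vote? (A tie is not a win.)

Tau against each rival (29 reviewers):
Tau vs Alpha: Tau is ranked higher on 5+1+1+4+4 = 15 ballots, Alpha on 14. Tau wins 15–14.
Tau vs Beta: Tau wins 20–9.
Tau vs Lambda: Lambda wins 15–14.
Tau vs Eta: Tau preferred on 5+5+1+2+4+4 = 21 ballots; Tau wins 21–8.
Tau beats Alpha, Beta, Eta; loses to Lambda — 3 pairwise wins.

3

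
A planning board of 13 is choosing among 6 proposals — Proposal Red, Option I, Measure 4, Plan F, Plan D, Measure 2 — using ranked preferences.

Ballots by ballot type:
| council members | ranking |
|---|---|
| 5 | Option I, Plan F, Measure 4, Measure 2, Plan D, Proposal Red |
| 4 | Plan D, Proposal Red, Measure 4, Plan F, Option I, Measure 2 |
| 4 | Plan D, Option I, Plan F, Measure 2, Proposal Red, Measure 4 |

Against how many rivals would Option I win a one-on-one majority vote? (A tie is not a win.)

Option I against each rival (13 council members):
Option I vs Proposal Red: Option I, 9–4.
Option I vs Measure 4: Option I wins 9–4.
Option I vs Plan F: 9 to 4, Option I.
Option I vs Plan D: Plan D, 8–5.
Option I vs Measure 2: Option I wins 13–0.
Option I beats Proposal Red, Measure 4, Plan F, Measure 2; loses to Plan D — 4 pairwise wins.

4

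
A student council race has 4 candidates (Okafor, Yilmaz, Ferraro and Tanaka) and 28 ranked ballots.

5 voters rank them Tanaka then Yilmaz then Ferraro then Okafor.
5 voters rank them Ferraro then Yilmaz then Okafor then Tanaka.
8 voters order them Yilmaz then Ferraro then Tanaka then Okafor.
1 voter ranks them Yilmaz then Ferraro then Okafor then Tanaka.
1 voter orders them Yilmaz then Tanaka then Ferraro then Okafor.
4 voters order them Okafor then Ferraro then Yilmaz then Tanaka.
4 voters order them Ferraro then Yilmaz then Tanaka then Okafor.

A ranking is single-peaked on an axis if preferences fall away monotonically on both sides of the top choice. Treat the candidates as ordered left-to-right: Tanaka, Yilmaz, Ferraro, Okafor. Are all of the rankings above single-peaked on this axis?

Axis positions: Tanaka=1, Yilmaz=2, Ferraro=3, Okafor=4.
Faction 1 (peak Tanaka at position 1): ranking walks positions 1-2-3-4, expanding outward from the peak — single-peaked.
Faction 2 (peak Ferraro at position 3): ranking walks positions 3-2-4-1, expanding outward from the peak — single-peaked.
Faction 3 (peak Yilmaz at position 2): ranking walks positions 2-3-1-4, expanding outward from the peak — single-peaked.
Faction 4 (peak Yilmaz at position 2): ranking walks positions 2-3-4-1, expanding outward from the peak — single-peaked.
Faction 5 (peak Yilmaz at position 2): ranking walks positions 2-1-3-4, expanding outward from the peak — single-peaked.
Faction 6 (peak Okafor at position 4): ranking walks positions 4-3-2-1, expanding outward from the peak — single-peaked.
Faction 7 (peak Ferraro at position 3): ranking walks positions 3-2-1-4, expanding outward from the peak — single-peaked.
Every ranking is single-peaked on this axis.

yes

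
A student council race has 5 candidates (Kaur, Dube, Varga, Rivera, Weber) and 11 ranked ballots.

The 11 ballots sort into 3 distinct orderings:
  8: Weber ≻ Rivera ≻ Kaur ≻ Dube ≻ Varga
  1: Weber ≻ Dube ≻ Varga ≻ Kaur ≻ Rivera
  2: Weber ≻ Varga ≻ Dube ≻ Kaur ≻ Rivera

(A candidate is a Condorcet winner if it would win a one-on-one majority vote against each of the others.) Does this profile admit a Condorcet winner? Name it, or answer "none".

Weber

Check each pair by majority over 11 ballots:
Kaur vs Dube: 8 for Kaur, 3 for Dube — Kaur by 8–3.
Kaur vs Varga: Kaur is ranked higher on 8 ballots, Varga on 3. Kaur wins 8–3.
Kaur vs Rivera: 3 to 8, Rivera.
Kaur vs Weber: 0 to 11, Weber.
Dube vs Varga: Dube preferred on 8+1 = 9 ballots; Dube wins 9–2.
Dube vs Rivera: 1+2 = 3 for Dube, 8 for Rivera — Rivera by 8–3.
Dube vs Weber: Dube preferred on 0 ballots; Weber wins 11–0.
Varga vs Rivera: 1+2 = 3 for Varga, 8 for Rivera — Rivera by 8–3.
Varga vs Weber: Varga is ranked higher on 0 ballots, Weber on 11. Weber wins 11–0.
Rivera vs Weber: Rivera is ranked higher on 0 ballots, Weber on 11. Weber wins 11–0.
Weber wins every pairwise contest, so Weber is the Condorcet winner.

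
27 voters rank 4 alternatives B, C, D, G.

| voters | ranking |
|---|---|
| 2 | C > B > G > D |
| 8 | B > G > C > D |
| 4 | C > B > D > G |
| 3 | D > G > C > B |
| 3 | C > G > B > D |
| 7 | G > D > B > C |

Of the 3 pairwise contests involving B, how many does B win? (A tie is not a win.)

B against each rival (27 voters):
B vs C: 8+7 = 15 for B, 12 for C — B by 15–12.
B vs D: 2+8+4+3 = 17 for B, 10 for D — B by 17–10.
B vs G: 14 to 13, B.
B beats C, D, G — 3 pairwise wins.

3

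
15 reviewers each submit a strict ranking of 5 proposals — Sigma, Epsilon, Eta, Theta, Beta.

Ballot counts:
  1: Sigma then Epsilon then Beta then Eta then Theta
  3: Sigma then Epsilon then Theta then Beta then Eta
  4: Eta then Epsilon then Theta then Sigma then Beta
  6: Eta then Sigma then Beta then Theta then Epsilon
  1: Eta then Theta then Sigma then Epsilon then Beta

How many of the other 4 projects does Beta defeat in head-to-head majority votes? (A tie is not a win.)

0

Beta against each rival (15 reviewers):
Beta–Sigma: Sigma 15–0.
Beta vs Epsilon: 6 to 9, Epsilon.
Beta vs Eta: Eta wins 11–4.
Beta vs Theta: Theta wins 8–7.
Beta beats no one; loses to Sigma, Epsilon, Eta, Theta — 0 pairwise wins.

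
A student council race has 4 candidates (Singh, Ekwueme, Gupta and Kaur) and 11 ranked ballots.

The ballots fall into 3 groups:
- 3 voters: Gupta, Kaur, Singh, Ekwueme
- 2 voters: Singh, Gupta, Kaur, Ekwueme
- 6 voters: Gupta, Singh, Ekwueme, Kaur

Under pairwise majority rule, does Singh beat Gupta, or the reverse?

Ballots ranking Singh above Gupta: 2.
Ballots ranking Gupta above Singh: 11 − 2 = 9.
Gupta wins the head-to-head 9–2.

Gupta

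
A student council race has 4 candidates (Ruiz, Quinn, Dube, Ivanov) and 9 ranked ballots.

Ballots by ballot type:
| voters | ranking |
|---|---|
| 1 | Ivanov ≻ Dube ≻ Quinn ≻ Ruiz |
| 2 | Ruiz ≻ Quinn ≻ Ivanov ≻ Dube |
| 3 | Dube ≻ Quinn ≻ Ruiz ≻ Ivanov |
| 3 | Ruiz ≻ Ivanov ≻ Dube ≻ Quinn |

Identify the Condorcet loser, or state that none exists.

none

Head-to-head results (9 voters):
Ruiz vs Quinn: Ruiz, 5–4.
Ruiz–Dube: Ruiz 5–4.
Ruiz vs Ivanov: Ruiz, 8–1.
Quinn vs Dube: Dube wins 7–2.
Quinn vs Ivanov: Quinn preferred on 2+3 = 5 ballots; Quinn wins 5–4.
Dube vs Ivanov: Dube is ranked higher on 3 ballots, Ivanov on 6. Ivanov wins 6–3.
Every candidate wins at least one matchup (Ruiz beats Quinn; Quinn beats Ivanov; Dube beats Quinn; Ivanov beats Dube), so there is no Condorcet loser.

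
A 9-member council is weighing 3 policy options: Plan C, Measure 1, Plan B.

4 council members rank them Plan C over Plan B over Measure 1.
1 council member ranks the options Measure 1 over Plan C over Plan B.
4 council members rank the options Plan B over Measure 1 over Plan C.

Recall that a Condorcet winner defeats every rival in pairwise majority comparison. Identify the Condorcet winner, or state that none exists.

none

Check each pair by majority over 9 ballots:
Plan C vs Measure 1: Plan C is ranked higher on 4 ballots, Measure 1 on 5. Measure 1 wins 5–4.
Plan C vs Plan B: Plan C is ranked higher on 4+1 = 5 ballots, Plan B on 4. Plan C wins 5–4.
Measure 1 vs Plan B: 1 for Measure 1, 8 for Plan B — Plan B by 8–1.
Each option drops at least one matchup (Plan C loses to Measure 1; Measure 1 loses to Plan B; Plan B loses to Plan C); the cycle Plan C → Plan B → Measure 1 → Plan C rules out a Condorcet winner.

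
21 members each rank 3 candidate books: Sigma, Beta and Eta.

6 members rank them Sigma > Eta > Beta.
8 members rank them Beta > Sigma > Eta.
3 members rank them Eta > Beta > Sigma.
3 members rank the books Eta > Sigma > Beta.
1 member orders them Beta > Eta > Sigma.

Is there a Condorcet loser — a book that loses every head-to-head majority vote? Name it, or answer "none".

Pairwise majorities:
Sigma vs Beta: Beta, 12–9.
Sigma vs Eta: 6+8 = 14 for Sigma, 7 for Eta — Sigma by 14–7.
Beta vs Eta: 9 to 12, Eta.
Each book has at least one pairwise win (Sigma beats Eta; Beta beats Sigma; Eta beats Beta) — no Condorcet loser.

none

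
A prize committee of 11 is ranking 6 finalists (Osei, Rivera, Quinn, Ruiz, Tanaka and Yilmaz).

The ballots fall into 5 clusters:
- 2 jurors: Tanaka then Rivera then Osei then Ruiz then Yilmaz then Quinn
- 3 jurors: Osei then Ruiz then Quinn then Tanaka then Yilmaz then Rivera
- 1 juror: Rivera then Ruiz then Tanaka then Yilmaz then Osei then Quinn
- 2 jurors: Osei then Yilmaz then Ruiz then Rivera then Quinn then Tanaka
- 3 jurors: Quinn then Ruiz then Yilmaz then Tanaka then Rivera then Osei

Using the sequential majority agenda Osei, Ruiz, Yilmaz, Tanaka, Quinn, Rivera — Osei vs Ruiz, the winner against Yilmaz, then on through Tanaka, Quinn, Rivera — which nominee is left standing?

Round 1: Osei vs Ruiz — 7–4, Osei advances.
Round 2: Osei vs Yilmaz — 7–4, Osei advances.
Round 3: Osei vs Tanaka — 5–6, Tanaka advances.
Round 4: Tanaka vs Quinn — 3–8, Quinn advances.
Round 5: Quinn vs Rivera — 6–5, Quinn advances.
Quinn survives the agenda.

Quinn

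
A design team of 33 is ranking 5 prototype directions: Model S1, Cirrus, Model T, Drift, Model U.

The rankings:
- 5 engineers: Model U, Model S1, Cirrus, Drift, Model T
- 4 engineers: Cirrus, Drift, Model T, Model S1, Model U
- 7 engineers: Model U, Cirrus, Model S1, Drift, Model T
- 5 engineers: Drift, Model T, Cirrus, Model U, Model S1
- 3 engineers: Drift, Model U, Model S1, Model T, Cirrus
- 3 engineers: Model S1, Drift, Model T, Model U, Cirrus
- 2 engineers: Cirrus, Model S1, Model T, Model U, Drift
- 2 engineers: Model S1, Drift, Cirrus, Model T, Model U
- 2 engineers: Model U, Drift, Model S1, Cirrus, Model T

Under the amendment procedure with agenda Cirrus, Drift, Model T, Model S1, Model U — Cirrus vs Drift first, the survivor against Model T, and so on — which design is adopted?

Round 1: Cirrus vs Drift — 18–15, Cirrus advances.
Round 2: Cirrus vs Model T — 22–11, Cirrus advances.
Round 3: Cirrus vs Model S1 — 18–15, Cirrus advances.
Round 4: Cirrus vs Model U — 13–20, Model U advances.
Model U survives the agenda.

Model U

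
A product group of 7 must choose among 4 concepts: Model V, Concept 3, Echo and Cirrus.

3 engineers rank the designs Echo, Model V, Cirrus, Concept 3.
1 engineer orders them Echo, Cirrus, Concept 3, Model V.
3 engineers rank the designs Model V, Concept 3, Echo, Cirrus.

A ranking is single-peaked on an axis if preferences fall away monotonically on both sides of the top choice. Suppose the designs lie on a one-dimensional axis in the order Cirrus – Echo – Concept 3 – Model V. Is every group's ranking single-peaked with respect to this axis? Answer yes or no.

no

Axis positions: Cirrus=1, Echo=2, Concept 3=3, Model V=4.
Group 1: ranking walks positions 2-4-1-3; Model V is ranked above Concept 3 even though Concept 3 lies between Model V and the peak Echo on the axis — preferences dip and rise again. Not single-peaked.
Group 2 (peak Echo at position 2): ranking walks positions 2-1-3-4, expanding outward from the peak — single-peaked.
Group 3 (peak Model V at position 4): ranking walks positions 4-3-2-1, expanding outward from the peak — single-peaked.
Group 1 violates single-peakedness, so the profile is not single-peaked on this axis.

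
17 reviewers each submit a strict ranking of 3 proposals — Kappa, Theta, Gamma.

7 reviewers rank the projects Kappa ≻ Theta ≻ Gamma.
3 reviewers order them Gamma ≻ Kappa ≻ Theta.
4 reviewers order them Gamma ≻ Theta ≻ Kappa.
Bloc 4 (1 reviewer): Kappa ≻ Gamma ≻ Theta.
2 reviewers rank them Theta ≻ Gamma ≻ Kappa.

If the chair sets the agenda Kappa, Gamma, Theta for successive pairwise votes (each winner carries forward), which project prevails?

Theta

Round 1: Kappa vs Gamma — 8–9, Gamma advances.
Round 2: Gamma vs Theta — 8–9, Theta advances.
The agenda winner is Theta.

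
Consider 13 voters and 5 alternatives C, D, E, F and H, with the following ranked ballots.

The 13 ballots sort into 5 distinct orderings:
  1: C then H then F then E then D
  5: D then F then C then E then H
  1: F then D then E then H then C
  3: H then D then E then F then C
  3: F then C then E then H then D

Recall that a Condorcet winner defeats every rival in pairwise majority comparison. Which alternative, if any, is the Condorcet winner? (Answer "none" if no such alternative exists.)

Head-to-head results (13 voters):
C vs D: 1+3 = 4 for C, 9 for D — D by 9–4.
C vs E: 9 to 4, C.
C vs F: C preferred on 1 ballot; F wins 12–1.
C vs H: C preferred on 1+5+3 = 9 ballots; C wins 9–4.
D vs E: 9 to 4, D.
D vs F: 5+3 = 8 for D, 5 for F — D by 8–5.
D vs H: 5+1 = 6 for D, 7 for H — H by 7–6.
E vs F: 3 for E, 10 for F — F by 10–3.
E vs H: E is ranked higher on 5+1+3 = 9 ballots, H on 4. E wins 9–4.
F vs H: F preferred on 5+1+3 = 9 ballots; F wins 9–4.
Every alternative loses at least once (C loses to D; D loses to H; E loses to C; F loses to D; H loses to C). The majority relation contains the cycle C > H > D > C, so there is no Condorcet winner.

none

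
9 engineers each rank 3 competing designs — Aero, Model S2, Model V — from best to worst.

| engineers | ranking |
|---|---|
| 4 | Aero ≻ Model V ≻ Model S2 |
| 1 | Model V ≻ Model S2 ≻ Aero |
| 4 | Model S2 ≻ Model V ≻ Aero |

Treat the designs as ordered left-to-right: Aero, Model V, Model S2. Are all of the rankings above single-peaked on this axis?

yes

Axis positions: Aero=1, Model V=2, Model S2=3.
Cluster 1 (peak Aero at position 1): ranking walks positions 1-2-3, expanding outward from the peak — single-peaked.
Cluster 2 (peak Model V at position 2): ranking walks positions 2-3-1, expanding outward from the peak — single-peaked.
Cluster 3 (peak Model S2 at position 3): ranking walks positions 3-2-1, expanding outward from the peak — single-peaked.
Every ranking is single-peaked on this axis.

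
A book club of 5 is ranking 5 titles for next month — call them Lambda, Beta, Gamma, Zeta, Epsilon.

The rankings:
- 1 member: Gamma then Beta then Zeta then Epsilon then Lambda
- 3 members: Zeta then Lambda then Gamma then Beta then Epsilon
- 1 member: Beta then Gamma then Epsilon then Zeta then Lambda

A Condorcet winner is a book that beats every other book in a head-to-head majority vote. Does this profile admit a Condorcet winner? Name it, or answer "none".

Head-to-head results (5 members):
Lambda–Beta: Lambda 3–2.
Lambda–Gamma: Lambda 3–2.
Lambda–Zeta: Zeta 5–0.
Lambda vs Epsilon: Lambda wins 3–2.
Beta–Gamma: Gamma 4–1.
Beta vs Zeta: Zeta, 3–2.
Beta vs Epsilon: Beta wins 5–0.
Gamma vs Zeta: Zeta wins 3–2.
Gamma vs Epsilon: Gamma wins 5–0.
Zeta vs Epsilon: Zeta, 4–1.
Zeta wins every pairwise contest, so Zeta is the Condorcet winner.

Zeta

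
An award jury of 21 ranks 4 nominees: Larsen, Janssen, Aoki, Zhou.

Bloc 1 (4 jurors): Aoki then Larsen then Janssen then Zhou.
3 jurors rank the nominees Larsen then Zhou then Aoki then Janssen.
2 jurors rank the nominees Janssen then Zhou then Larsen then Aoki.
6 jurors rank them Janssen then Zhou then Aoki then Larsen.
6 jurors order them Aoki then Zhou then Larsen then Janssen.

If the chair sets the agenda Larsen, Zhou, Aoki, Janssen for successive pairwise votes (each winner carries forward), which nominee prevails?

Janssen

Round 1: Larsen vs Zhou — 7–14, Zhou advances.
Round 2: Zhou vs Aoki — 11–10, Zhou advances.
Round 3: Zhou vs Janssen — 9–12, Janssen advances.
Janssen survives the agenda.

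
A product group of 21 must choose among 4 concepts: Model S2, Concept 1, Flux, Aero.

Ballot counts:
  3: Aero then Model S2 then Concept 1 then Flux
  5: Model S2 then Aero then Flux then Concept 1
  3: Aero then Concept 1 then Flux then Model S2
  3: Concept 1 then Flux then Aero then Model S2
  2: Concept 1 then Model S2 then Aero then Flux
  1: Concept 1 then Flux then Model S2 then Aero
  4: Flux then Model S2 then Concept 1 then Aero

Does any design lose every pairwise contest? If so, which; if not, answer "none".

Head-to-head results (21 engineers):
Model S2 vs Concept 1: Model S2, 12–9.
Model S2 vs Flux: Flux, 11–10.
Model S2 vs Aero: Model S2 is ranked higher on 5+2+1+4 = 12 ballots, Aero on 9. Model S2 wins 12–9.
Concept 1 vs Flux: Concept 1, 12–9.
Concept 1 vs Aero: Concept 1 preferred on 3+2+1+4 = 10 ballots; Aero wins 11–10.
Flux vs Aero: 8 to 13, Aero.
No design is winless: Model S2 beats Concept 1; Concept 1 beats Flux; Flux beats Model S2; Aero beats Concept 1. There is no Condorcet loser.

none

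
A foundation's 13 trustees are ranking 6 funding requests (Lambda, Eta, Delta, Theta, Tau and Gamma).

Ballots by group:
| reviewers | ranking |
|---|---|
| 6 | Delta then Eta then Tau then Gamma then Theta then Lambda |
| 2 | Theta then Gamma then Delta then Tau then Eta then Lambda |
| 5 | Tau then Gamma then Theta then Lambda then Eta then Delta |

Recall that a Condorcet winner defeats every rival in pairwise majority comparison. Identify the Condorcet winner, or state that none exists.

none

Check each pair by majority over 13 ballots:
Lambda vs Eta: Lambda preferred on 5 ballots; Eta wins 8–5.
Lambda vs Delta: 5 for Lambda, 8 for Delta — Delta by 8–5.
Lambda vs Theta: Theta, 13–0.
Lambda vs Tau: Tau, 13–0.
Lambda vs Gamma: Gamma, 13–0.
Eta vs Delta: Delta wins 8–5.
Eta vs Theta: 6 for Eta, 7 for Theta — Theta by 7–6.
Eta vs Tau: Tau, 7–6.
Eta vs Gamma: Eta preferred on 6 ballots; Gamma wins 7–6.
Delta vs Theta: Theta wins 7–6.
Delta vs Tau: 6+2 = 8 for Delta, 5 for Tau — Delta by 8–5.
Delta–Gamma: Gamma 7–6.
Theta vs Tau: Tau, 11–2.
Theta vs Gamma: Gamma wins 11–2.
Tau–Gamma: Tau 11–2.
No project is unbeaten: Lambda loses to Eta; Eta loses to Delta; Delta loses to Theta; Theta loses to Tau; Tau loses to Delta; Gamma loses to Tau. In particular Delta → Tau → Theta → Delta is a majority cycle — no Condorcet winner exists.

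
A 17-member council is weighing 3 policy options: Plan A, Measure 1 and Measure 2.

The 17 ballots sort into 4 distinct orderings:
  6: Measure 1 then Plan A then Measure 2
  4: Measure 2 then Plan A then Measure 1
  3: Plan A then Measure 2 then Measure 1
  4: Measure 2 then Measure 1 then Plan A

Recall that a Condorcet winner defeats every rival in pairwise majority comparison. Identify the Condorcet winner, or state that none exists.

none

Head-to-head results (17 council members):
Plan A–Measure 1: Measure 1 10–7.
Plan A–Measure 2: Plan A 9–8.
Measure 1 vs Measure 2: Measure 2 wins 11–6.
Each option drops at least one matchup (Plan A loses to Measure 1; Measure 1 loses to Measure 2; Measure 2 loses to Plan A); the cycle Plan A → Measure 2 → Measure 1 → Plan A rules out a Condorcet winner.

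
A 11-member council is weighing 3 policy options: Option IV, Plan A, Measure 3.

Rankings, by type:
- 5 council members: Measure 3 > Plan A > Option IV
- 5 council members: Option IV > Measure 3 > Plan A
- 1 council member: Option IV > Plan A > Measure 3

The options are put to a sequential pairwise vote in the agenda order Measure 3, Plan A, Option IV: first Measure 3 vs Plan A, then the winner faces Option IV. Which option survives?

Option IV

Round 1: Measure 3 vs Plan A — 10–1, Measure 3 advances.
Round 2: Measure 3 vs Option IV — 5–6, Option IV advances.
The agenda winner is Option IV.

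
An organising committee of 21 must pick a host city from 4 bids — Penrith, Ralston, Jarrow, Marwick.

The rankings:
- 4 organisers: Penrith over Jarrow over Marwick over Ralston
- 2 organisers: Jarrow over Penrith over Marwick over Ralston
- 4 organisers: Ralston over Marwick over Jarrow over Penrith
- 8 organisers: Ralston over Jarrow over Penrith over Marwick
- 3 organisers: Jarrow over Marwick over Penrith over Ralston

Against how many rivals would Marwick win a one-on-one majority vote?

Marwick against each rival (21 organisers):
Marwick vs Penrith: 4+3 = 7 for Marwick, 14 for Penrith — Penrith by 14–7.
Marwick vs Ralston: Ralston, 12–9.
Marwick–Jarrow: Jarrow 17–4.
Marwick beats no one; loses to Penrith, Ralston, Jarrow — 0 pairwise wins.

0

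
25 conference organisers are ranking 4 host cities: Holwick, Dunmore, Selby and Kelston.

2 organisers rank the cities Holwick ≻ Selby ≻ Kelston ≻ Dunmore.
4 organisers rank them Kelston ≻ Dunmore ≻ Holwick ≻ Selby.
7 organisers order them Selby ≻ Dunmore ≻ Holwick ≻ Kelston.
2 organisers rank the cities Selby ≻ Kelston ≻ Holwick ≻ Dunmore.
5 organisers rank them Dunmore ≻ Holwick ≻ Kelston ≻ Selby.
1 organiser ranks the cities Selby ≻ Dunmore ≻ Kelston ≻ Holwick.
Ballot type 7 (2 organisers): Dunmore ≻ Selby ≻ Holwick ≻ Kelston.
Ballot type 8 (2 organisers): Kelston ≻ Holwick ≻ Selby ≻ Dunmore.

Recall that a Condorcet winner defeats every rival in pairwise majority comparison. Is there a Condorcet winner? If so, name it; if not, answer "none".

none

Pairwise majorities:
Holwick vs Dunmore: Holwick preferred on 2+2+2 = 6 ballots; Dunmore wins 19–6.
Holwick vs Selby: 13 to 12, Holwick.
Holwick vs Kelston: 16 to 9, Holwick.
Dunmore vs Selby: Dunmore is ranked higher on 4+5+2 = 11 ballots, Selby on 14. Selby wins 14–11.
Dunmore vs Kelston: 7+5+1+2 = 15 for Dunmore, 10 for Kelston — Dunmore by 15–10.
Selby vs Kelston: Selby preferred on 2+7+2+1+2 = 14 ballots; Selby wins 14–11.
Each city drops at least one matchup (Holwick loses to Dunmore; Dunmore loses to Selby; Selby loses to Holwick; Kelston loses to Holwick); the cycle Holwick beats Selby beats Dunmore beats Holwick rules out a Condorcet winner.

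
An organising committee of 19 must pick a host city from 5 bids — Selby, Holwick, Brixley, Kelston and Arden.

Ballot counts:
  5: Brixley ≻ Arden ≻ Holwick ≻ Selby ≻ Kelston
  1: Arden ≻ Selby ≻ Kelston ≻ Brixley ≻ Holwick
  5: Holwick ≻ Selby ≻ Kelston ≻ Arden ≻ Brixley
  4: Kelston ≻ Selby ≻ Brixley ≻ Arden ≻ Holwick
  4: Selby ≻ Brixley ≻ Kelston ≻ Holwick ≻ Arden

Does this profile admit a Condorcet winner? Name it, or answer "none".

Pairwise majorities:
Selby vs Holwick: Selby is ranked higher on 1+4+4 = 9 ballots, Holwick on 10. Holwick wins 10–9.
Selby vs Brixley: 1+5+4+4 = 14 for Selby, 5 for Brixley — Selby by 14–5.
Selby vs Kelston: Selby, 15–4.
Selby vs Arden: Selby preferred on 5+4+4 = 13 ballots; Selby wins 13–6.
Holwick vs Brixley: Holwick preferred on 5 ballots; Brixley wins 14–5.
Holwick vs Kelston: Holwick is ranked higher on 5+5 = 10 ballots, Kelston on 9. Holwick wins 10–9.
Holwick–Arden: Arden 10–9.
Brixley vs Kelston: 9 to 10, Kelston.
Brixley vs Arden: Brixley is ranked higher on 5+4+4 = 13 ballots, Arden on 6. Brixley wins 13–6.
Kelston vs Arden: Kelston preferred on 5+4+4 = 13 ballots; Kelston wins 13–6.
No city is unbeaten: Selby loses to Holwick; Holwick loses to Brixley; Brixley loses to Selby; Kelston loses to Selby; Arden loses to Selby. In particular Selby → Brixley → Holwick → Selby is a majority cycle — no Condorcet winner exists.

none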